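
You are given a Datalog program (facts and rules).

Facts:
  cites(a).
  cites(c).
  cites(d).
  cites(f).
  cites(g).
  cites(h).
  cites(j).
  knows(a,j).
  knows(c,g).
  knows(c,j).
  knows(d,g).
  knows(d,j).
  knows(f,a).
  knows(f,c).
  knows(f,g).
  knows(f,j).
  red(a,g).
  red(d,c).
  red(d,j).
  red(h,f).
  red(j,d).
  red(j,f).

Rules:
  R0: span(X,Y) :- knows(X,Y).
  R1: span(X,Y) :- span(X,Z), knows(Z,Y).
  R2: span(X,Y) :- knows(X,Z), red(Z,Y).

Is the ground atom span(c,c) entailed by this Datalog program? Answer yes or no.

round 1: derive span(a,j) via R0 from knows(a,j)
round 1: derive span(c,g) via R0 from knows(c,g)
round 1: derive span(c,j) via R0 from knows(c,j)
round 1: derive span(d,g) via R0 from knows(d,g)
round 1: derive span(d,j) via R0 from knows(d,j)
round 1: derive span(f,a) via R0 from knows(f,a)
round 1: derive span(f,c) via R0 from knows(f,c)
round 1: derive span(f,g) via R0 from knows(f,g)
round 1: derive span(f,j) via R0 from knows(f,j)
round 1: derive span(a,d) via R2 from knows(a,j), red(j,d)
round 1: derive span(a,f) via R2 from knows(a,j), red(j,f)
round 1: derive span(c,d) via R2 from knows(c,j), red(j,d)
round 1: derive span(c,f) via R2 from knows(c,j), red(j,f)
round 1: derive span(d,d) via R2 from knows(d,j), red(j,d)
round 1: derive span(d,f) via R2 from knows(d,j), red(j,f)
round 1: derive span(f,d) via R2 from knows(f,j), red(j,d)
round 1: derive span(f,f) via R2 from knows(f,j), red(j,f)
round 2: derive span(a,a) via R1 from span(a,f), knows(f,a)
round 2: derive span(a,c) via R1 from span(a,f), knows(f,c)
round 2: derive span(a,g) via R1 from span(a,d), knows(d,g)
round 2: derive span(c,a) via R1 from span(c,f), knows(f,a)
round 2: derive span(c,c) via R1 from span(c,f), knows(f,c)
round 2: derive span(d,a) via R1 from span(d,f), knows(f,a)
round 2: derive span(d,c) via R1 from span(d,f), knows(f,c)

yes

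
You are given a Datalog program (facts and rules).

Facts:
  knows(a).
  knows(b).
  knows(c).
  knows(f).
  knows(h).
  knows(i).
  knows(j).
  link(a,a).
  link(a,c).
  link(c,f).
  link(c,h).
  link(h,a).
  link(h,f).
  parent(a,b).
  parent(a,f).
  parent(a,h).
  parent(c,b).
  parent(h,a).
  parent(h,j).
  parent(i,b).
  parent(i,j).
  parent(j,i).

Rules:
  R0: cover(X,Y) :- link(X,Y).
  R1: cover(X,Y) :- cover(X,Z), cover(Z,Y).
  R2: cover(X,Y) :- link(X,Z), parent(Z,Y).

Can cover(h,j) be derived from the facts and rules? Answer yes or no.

yes

round 1: derive cover(a,a) via R0 from link(a,a)
round 1: derive cover(a,c) via R0 from link(a,c)
round 1: derive cover(c,f) via R0 from link(c,f)
round 1: derive cover(c,h) via R0 from link(c,h)
round 1: derive cover(h,a) via R0 from link(h,a)
round 1: derive cover(h,f) via R0 from link(h,f)
round 1: derive cover(a,b) via R2 from link(a,a), parent(a,b)
round 1: derive cover(a,f) via R2 from link(a,a), parent(a,f)
round 1: derive cover(a,h) via R2 from link(a,a), parent(a,h)
round 1: derive cover(c,a) via R2 from link(c,h), parent(h,a)
round 1: derive cover(c,j) via R2 from link(c,h), parent(h,j)
round 1: derive cover(h,b) via R2 from link(h,a), parent(a,b)
round 1: derive cover(h,h) via R2 from link(h,a), parent(a,h)
round 2: derive cover(a,j) via R1 from cover(a,c), cover(c,j)
round 2: derive cover(c,b) via R1 from cover(c,a), cover(a,b)
round 2: derive cover(c,c) via R1 from cover(c,a), cover(a,c)
round 2: derive cover(h,c) via R1 from cover(h,a), cover(a,c)
round 3: derive cover(h,j) via R1 from cover(h,a), cover(a,j)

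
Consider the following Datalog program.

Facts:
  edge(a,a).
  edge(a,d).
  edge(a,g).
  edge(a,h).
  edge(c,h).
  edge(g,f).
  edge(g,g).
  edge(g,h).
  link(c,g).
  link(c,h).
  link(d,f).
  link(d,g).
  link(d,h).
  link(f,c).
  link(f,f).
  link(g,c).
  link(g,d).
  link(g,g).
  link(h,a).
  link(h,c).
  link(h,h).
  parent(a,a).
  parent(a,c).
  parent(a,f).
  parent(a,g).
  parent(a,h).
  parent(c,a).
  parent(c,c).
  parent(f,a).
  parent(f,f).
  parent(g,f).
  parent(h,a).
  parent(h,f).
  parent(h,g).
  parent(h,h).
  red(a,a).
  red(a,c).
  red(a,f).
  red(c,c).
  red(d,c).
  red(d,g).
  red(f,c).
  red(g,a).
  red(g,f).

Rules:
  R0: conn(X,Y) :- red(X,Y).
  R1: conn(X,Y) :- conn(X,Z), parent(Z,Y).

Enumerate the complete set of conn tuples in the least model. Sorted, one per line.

conn(a,a)
conn(a,c)
conn(a,f)
conn(a,g)
conn(a,h)
conn(c,a)
conn(c,c)
conn(c,f)
conn(c,g)
conn(c,h)
conn(d,a)
conn(d,c)
conn(d,f)
conn(d,g)
conn(d,h)
conn(f,a)
conn(f,c)
conn(f,f)
conn(f,g)
conn(f,h)
conn(g,a)
conn(g,c)
conn(g,f)
conn(g,g)
conn(g,h)

round 1: derive conn(a,a) via R0 from red(a,a)
round 1: derive conn(a,c) via R0 from red(a,c)
round 1: derive conn(a,f) via R0 from red(a,f)
round 1: derive conn(c,c) via R0 from red(c,c)
round 1: derive conn(d,c) via R0 from red(d,c)
round 1: derive conn(d,g) via R0 from red(d,g)
round 1: derive conn(f,c) via R0 from red(f,c)
round 1: derive conn(g,a) via R0 from red(g,a)
round 1: derive conn(g,f) via R0 from red(g,f)
round 2: derive conn(a,g) via R1 from conn(a,a), parent(a,g)
round 2: derive conn(a,h) via R1 from conn(a,a), parent(a,h)
round 2: derive conn(c,a) via R1 from conn(c,c), parent(c,a)
round 2: derive conn(d,a) via R1 from conn(d,c), parent(c,a)
round 2: derive conn(d,f) via R1 from conn(d,g), parent(g,f)
round 2: derive conn(f,a) via R1 from conn(f,c), parent(c,a)
round 2: derive conn(g,c) via R1 from conn(g,a), parent(a,c)
round 2: derive conn(g,g) via R1 from conn(g,a), parent(a,g)
round 2: derive conn(g,h) via R1 from conn(g,a), parent(a,h)
round 3: derive conn(c,f) via R1 from conn(c,a), parent(a,f)
round 3: derive conn(c,g) via R1 from conn(c,a), parent(a,g)
round 3: derive conn(c,h) via R1 from conn(c,a), parent(a,h)
round 3: derive conn(d,h) via R1 from conn(d,a), parent(a,h)
round 3: derive conn(f,f) via R1 from conn(f,a), parent(a,f)
round 3: derive conn(f,g) via R1 from conn(f,a), parent(a,g)
round 3: derive conn(f,h) via R1 from conn(f,a), parent(a,h)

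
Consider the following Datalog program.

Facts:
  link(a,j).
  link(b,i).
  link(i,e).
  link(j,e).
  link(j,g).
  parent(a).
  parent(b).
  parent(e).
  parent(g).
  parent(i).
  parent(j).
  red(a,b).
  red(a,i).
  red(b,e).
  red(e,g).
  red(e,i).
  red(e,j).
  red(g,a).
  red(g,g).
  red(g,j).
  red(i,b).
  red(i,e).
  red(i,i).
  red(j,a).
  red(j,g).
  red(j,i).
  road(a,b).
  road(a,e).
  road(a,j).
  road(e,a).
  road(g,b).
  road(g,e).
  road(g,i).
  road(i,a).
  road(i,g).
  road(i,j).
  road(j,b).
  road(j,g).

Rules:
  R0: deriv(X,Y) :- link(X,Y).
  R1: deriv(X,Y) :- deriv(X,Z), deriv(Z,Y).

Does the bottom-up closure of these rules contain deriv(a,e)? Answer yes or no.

yes

round 1: derive deriv(a,j) via R0 from link(a,j)
round 1: derive deriv(b,i) via R0 from link(b,i)
round 1: derive deriv(i,e) via R0 from link(i,e)
round 1: derive deriv(j,e) via R0 from link(j,e)
round 1: derive deriv(j,g) via R0 from link(j,g)
round 2: derive deriv(a,e) via R1 from deriv(a,j), deriv(j,e)
round 2: derive deriv(a,g) via R1 from deriv(a,j), deriv(j,g)
round 2: derive deriv(b,e) via R1 from deriv(b,i), deriv(i,e)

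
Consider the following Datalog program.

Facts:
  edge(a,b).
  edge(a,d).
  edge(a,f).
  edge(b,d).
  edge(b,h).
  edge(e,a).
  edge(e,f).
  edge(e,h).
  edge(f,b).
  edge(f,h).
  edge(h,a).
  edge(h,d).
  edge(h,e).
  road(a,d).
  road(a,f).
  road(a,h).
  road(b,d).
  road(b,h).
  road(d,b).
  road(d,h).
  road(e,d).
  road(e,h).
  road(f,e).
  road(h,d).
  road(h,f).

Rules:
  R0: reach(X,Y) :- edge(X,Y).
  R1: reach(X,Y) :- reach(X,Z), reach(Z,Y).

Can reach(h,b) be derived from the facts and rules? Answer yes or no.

round 1: derive reach(a,b) via R0 from edge(a,b)
round 1: derive reach(a,d) via R0 from edge(a,d)
round 1: derive reach(a,f) via R0 from edge(a,f)
round 1: derive reach(b,d) via R0 from edge(b,d)
round 1: derive reach(b,h) via R0 from edge(b,h)
round 1: derive reach(e,a) via R0 from edge(e,a)
round 1: derive reach(e,f) via R0 from edge(e,f)
round 1: derive reach(e,h) via R0 from edge(e,h)
round 1: derive reach(f,b) via R0 from edge(f,b)
round 1: derive reach(f,h) via R0 from edge(f,h)
round 1: derive reach(h,a) via R0 from edge(h,a)
round 1: derive reach(h,d) via R0 from edge(h,d)
round 1: derive reach(h,e) via R0 from edge(h,e)
round 2: derive reach(a,h) via R1 from reach(a,b), reach(b,h)
round 2: derive reach(b,a) via R1 from reach(b,h), reach(h,a)
round 2: derive reach(b,e) via R1 from reach(b,h), reach(h,e)
round 2: derive reach(e,b) via R1 from reach(e,a), reach(a,b)
round 2: derive reach(e,d) via R1 from reach(e,a), reach(a,d)
round 2: derive reach(e,e) via R1 from reach(e,h), reach(h,e)
round 2: derive reach(f,a) via R1 from reach(f,h), reach(h,a)
round 2: derive reach(f,d) via R1 from reach(f,b), reach(b,d)
round 2: derive reach(f,e) via R1 from reach(f,h), reach(h,e)
round 2: derive reach(h,b) via R1 from reach(h,a), reach(a,b)
round 2: derive reach(h,f) via R1 from reach(h,a), reach(a,f)
round 2: derive reach(h,h) via R1 from reach(h,e), reach(e,h)
round 3: derive reach(a,a) via R1 from reach(a,b), reach(b,a)
round 3: derive reach(a,e) via R1 from reach(a,b), reach(b,e)
round 3: derive reach(b,b) via R1 from reach(b,a), reach(a,b)
round 3: derive reach(b,f) via R1 from reach(b,a), reach(a,f)
round 3: derive reach(f,f) via R1 from reach(f,a), reach(a,f)

yes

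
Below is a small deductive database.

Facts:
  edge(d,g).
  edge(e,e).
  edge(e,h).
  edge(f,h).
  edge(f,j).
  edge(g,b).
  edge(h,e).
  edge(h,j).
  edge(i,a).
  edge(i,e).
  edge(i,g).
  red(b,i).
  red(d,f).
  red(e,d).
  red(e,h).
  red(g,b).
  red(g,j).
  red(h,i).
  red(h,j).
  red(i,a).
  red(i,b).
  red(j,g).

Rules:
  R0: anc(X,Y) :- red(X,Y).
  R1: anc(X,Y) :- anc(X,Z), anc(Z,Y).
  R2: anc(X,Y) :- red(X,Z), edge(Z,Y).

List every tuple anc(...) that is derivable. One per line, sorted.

anc(b,a)
anc(b,b)
anc(b,d)
anc(b,e)
anc(b,f)
anc(b,g)
anc(b,h)
anc(b,i)
anc(b,j)
anc(d,a)
anc(d,b)
anc(d,d)
anc(d,e)
anc(d,f)
anc(d,g)
anc(d,h)
anc(d,i)
anc(d,j)
anc(e,a)
anc(e,b)
anc(e,d)
anc(e,e)
anc(e,f)
anc(e,g)
anc(e,h)
anc(e,i)
anc(e,j)
anc(g,a)
anc(g,b)
anc(g,d)
anc(g,e)
anc(g,f)
anc(g,g)
anc(g,h)
anc(g,i)
anc(g,j)
anc(h,a)
anc(h,b)
anc(h,d)
anc(h,e)
anc(h,f)
anc(h,g)
anc(h,h)
anc(h,i)
anc(h,j)
anc(i,a)
anc(i,b)
anc(i,d)
anc(i,e)
anc(i,f)
anc(i,g)
anc(i,h)
anc(i,i)
anc(i,j)
anc(j,a)
anc(j,b)
anc(j,d)
anc(j,e)
anc(j,f)
anc(j,g)
anc(j,h)
anc(j,i)
anc(j,j)

round 1: derive anc(b,i) via R0 from red(b,i)
round 1: derive anc(d,f) via R0 from red(d,f)
round 1: derive anc(e,d) via R0 from red(e,d)
round 1: derive anc(e,h) via R0 from red(e,h)
round 1: derive anc(g,b) via R0 from red(g,b)
round 1: derive anc(g,j) via R0 from red(g,j)
round 1: derive anc(h,i) via R0 from red(h,i)
round 1: derive anc(h,j) via R0 from red(h,j)
round 1: derive anc(i,a) via R0 from red(i,a)
round 1: derive anc(i,b) via R0 from red(i,b)
round 1: derive anc(j,g) via R0 from red(j,g)
round 1: derive anc(b,a) via R2 from red(b,i), edge(i,a)
round 1: derive anc(b,e) via R2 from red(b,i), edge(i,e)
round 1: derive anc(b,g) via R2 from red(b,i), edge(i,g)
round 1: derive anc(d,h) via R2 from red(d,f), edge(f,h)
round 1: derive anc(d,j) via R2 from red(d,f), edge(f,j)
round 1: derive anc(e,e) via R2 from red(e,h), edge(h,e)
round 1: derive anc(e,g) via R2 from red(e,d), edge(d,g)
round 1: derive anc(e,j) via R2 from red(e,h), edge(h,j)
round 1: derive anc(h,a) via R2 from red(h,i), edge(i,a)
round 1: derive anc(h,e) via R2 from red(h,i), edge(i,e)
round 1: derive anc(h,g) via R2 from red(h,i), edge(i,g)
round 1: derive anc(j,b) via R2 from red(j,g), edge(g,b)
round 2: derive anc(b,b) via R1 from anc(b,g), anc(g,b)
round 2: derive anc(b,d) via R1 from anc(b,e), anc(e,d)
round 2: derive anc(b,h) via R1 from anc(b,e), anc(e,h)
round 2: derive anc(b,j) via R1 from anc(b,e), anc(e,j)
round 2: derive anc(d,a) via R1 from anc(d,h), anc(h,a)
round 2: derive anc(d,b) via R1 from anc(d,j), anc(j,b)
round 2: derive anc(d,e) via R1 from anc(d,h), anc(h,e)
round 2: derive anc(d,g) via R1 from anc(d,h), anc(h,g)
round 2: derive anc(d,i) via R1 from anc(d,h), anc(h,i)
round 2: derive anc(e,a) via R1 from anc(e,h), anc(h,a)
round 2: derive anc(e,b) via R1 from anc(e,g), anc(g,b)
round 2: derive anc(e,f) via R1 from anc(e,d), anc(d,f)
round 2: derive anc(e,i) via R1 from anc(e,h), anc(h,i)
round 2: derive anc(g,a) via R1 from anc(g,b), anc(b,a)
round 2: derive anc(g,e) via R1 from anc(g,b), anc(b,e)
round 2: derive anc(g,g) via R1 from anc(g,b), anc(b,g)
round 2: derive anc(g,i) via R1 from anc(g,b), anc(b,i)
round 2: derive anc(h,b) via R1 from anc(h,g), anc(g,b)
round 2: derive anc(h,d) via R1 from anc(h,e), anc(e,d)
round 2: derive anc(h,h) via R1 from anc(h,e), anc(e,h)
round 2: derive anc(i,e) via R1 from anc(i,b), anc(b,e)
round 2: derive anc(i,g) via R1 from anc(i,b), anc(b,g)
round 2: derive anc(i,i) via R1 from anc(i,b), anc(b,i)
round 2: derive anc(j,a) via R1 from anc(j,b), anc(b,a)
round 2: derive anc(j,e) via R1 from anc(j,b), anc(b,e)
round 2: derive anc(j,i) via R1 from anc(j,b), anc(b,i)
round 2: derive anc(j,j) via R1 from anc(j,g), anc(g,j)
round 3: derive anc(b,f) via R1 from anc(b,d), anc(d,f)
round 3: derive anc(d,d) via R1 from anc(d,b), anc(b,d)
round 3: derive anc(g,d) via R1 from anc(g,b), anc(b,d)
round 3: derive anc(g,f) via R1 from anc(g,e), anc(e,f)
round 3: derive anc(g,h) via R1 from anc(g,b), anc(b,h)
round 3: derive anc(h,f) via R1 from anc(h,d), anc(d,f)
round 3: derive anc(i,d) via R1 from anc(i,b), anc(b,d)
round 3: derive anc(i,f) via R1 from anc(i,e), anc(e,f)
round 3: derive anc(i,h) via R1 from anc(i,b), anc(b,h)
round 3: derive anc(i,j) via R1 from anc(i,b), anc(b,j)
round 3: derive anc(j,d) via R1 from anc(j,b), anc(b,d)
round 3: derive anc(j,f) via R1 from anc(j,e), anc(e,f)
round 3: derive anc(j,h) via R1 from anc(j,b), anc(b,h)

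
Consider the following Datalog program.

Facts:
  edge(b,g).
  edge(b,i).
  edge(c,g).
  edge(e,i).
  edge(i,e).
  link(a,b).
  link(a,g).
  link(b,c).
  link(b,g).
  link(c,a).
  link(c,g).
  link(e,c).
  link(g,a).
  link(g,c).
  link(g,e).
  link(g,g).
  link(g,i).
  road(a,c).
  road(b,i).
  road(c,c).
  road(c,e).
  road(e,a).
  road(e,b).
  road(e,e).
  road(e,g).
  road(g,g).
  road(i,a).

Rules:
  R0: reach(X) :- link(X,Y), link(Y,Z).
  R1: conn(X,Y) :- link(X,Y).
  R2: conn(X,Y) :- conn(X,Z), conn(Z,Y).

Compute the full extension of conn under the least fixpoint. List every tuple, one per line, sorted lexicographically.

conn(a,a)
conn(a,b)
conn(a,c)
conn(a,e)
conn(a,g)
conn(a,i)
conn(b,a)
conn(b,b)
conn(b,c)
conn(b,e)
conn(b,g)
conn(b,i)
conn(c,a)
conn(c,b)
conn(c,c)
conn(c,e)
conn(c,g)
conn(c,i)
conn(e,a)
conn(e,b)
conn(e,c)
conn(e,e)
conn(e,g)
conn(e,i)
conn(g,a)
conn(g,b)
conn(g,c)
conn(g,e)
conn(g,g)
conn(g,i)

round 1: derive conn(a,b) via R1 from link(a,b)
round 1: derive conn(a,g) via R1 from link(a,g)
round 1: derive conn(b,c) via R1 from link(b,c)
round 1: derive conn(b,g) via R1 from link(b,g)
round 1: derive conn(c,a) via R1 from link(c,a)
round 1: derive conn(c,g) via R1 from link(c,g)
round 1: derive conn(e,c) via R1 from link(e,c)
round 1: derive conn(g,a) via R1 from link(g,a)
round 1: derive conn(g,c) via R1 from link(g,c)
round 1: derive conn(g,e) via R1 from link(g,e)
round 1: derive conn(g,g) via R1 from link(g,g)
round 1: derive conn(g,i) via R1 from link(g,i)
round 2: derive conn(a,a) via R2 from conn(a,g), conn(g,a)
round 2: derive conn(a,c) via R2 from conn(a,b), conn(b,c)
round 2: derive conn(a,e) via R2 from conn(a,g), conn(g,e)
round 2: derive conn(a,i) via R2 from conn(a,g), conn(g,i)
round 2: derive conn(b,a) via R2 from conn(b,c), conn(c,a)
round 2: derive conn(b,e) via R2 from conn(b,g), conn(g,e)
round 2: derive conn(b,i) via R2 from conn(b,g), conn(g,i)
round 2: derive conn(c,b) via R2 from conn(c,a), conn(a,b)
round 2: derive conn(c,c) via R2 from conn(c,g), conn(g,c)
round 2: derive conn(c,e) via R2 from conn(c,g), conn(g,e)
round 2: derive conn(c,i) via R2 from conn(c,g), conn(g,i)
round 2: derive conn(e,a) via R2 from conn(e,c), conn(c,a)
round 2: derive conn(e,g) via R2 from conn(e,c), conn(c,g)
round 2: derive conn(g,b) via R2 from conn(g,a), conn(a,b)
round 3: derive conn(b,b) via R2 from conn(b,a), conn(a,b)
round 3: derive conn(e,b) via R2 from conn(e,a), conn(a,b)
round 3: derive conn(e,e) via R2 from conn(e,a), conn(a,e)
round 3: derive conn(e,i) via R2 from conn(e,a), conn(a,i)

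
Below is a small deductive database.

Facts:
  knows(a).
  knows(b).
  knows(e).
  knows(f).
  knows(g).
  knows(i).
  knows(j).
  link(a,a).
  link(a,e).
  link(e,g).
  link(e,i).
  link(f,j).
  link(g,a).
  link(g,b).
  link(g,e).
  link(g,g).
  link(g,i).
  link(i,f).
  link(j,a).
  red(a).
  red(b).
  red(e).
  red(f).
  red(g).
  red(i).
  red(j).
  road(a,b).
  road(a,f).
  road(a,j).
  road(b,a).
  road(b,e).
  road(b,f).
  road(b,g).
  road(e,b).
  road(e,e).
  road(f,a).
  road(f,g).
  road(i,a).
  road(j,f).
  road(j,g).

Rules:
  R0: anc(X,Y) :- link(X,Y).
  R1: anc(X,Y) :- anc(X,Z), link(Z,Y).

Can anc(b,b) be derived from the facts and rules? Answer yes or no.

no

round 1: derive anc(a,a) via R0 from link(a,a)
round 1: derive anc(a,e) via R0 from link(a,e)
round 1: derive anc(e,g) via R0 from link(e,g)
round 1: derive anc(e,i) via R0 from link(e,i)
round 1: derive anc(f,j) via R0 from link(f,j)
round 1: derive anc(g,a) via R0 from link(g,a)
round 1: derive anc(g,b) via R0 from link(g,b)
round 1: derive anc(g,e) via R0 from link(g,e)
round 1: derive anc(g,g) via R0 from link(g,g)
round 1: derive anc(g,i) via R0 from link(g,i)
round 1: derive anc(i,f) via R0 from link(i,f)
round 1: derive anc(j,a) via R0 from link(j,a)
round 2: derive anc(a,g) via R1 from anc(a,e), link(e,g)
round 2: derive anc(a,i) via R1 from anc(a,e), link(e,i)
round 2: derive anc(e,a) via R1 from anc(e,g), link(g,a)
round 2: derive anc(e,b) via R1 from anc(e,g), link(g,b)
round 2: derive anc(e,e) via R1 from anc(e,g), link(g,e)
round 2: derive anc(e,f) via R1 from anc(e,i), link(i,f)
round 2: derive anc(f,a) via R1 from anc(f,j), link(j,a)
round 2: derive anc(g,f) via R1 from anc(g,i), link(i,f)
round 2: derive anc(i,j) via R1 from anc(i,f), link(f,j)
round 2: derive anc(j,e) via R1 from anc(j,a), link(a,e)
round 3: derive anc(a,b) via R1 from anc(a,g), link(g,b)
round 3: derive anc(a,f) via R1 from anc(a,i), link(i,f)
round 3: derive anc(e,j) via R1 from anc(e,f), link(f,j)
round 3: derive anc(f,e) via R1 from anc(f,a), link(a,e)
round 3: derive anc(g,j) via R1 from anc(g,f), link(f,j)
round 3: derive anc(i,a) via R1 from anc(i,j), link(j,a)
round 3: derive anc(j,g) via R1 from anc(j,e), link(e,g)
round 3: derive anc(j,i) via R1 from anc(j,e), link(e,i)
round 4: derive anc(a,j) via R1 from anc(a,f), link(f,j)
round 4: derive anc(f,g) via R1 from anc(f,e), link(e,g)
round 4: derive anc(f,i) via R1 from anc(f,e), link(e,i)
round 4: derive anc(i,e) via R1 from anc(i,a), link(a,e)
round 4: derive anc(j,b) via R1 from anc(j,g), link(g,b)
round 4: derive anc(j,f) via R1 from anc(j,i), link(i,f)
round 5: derive anc(f,b) via R1 from anc(f,g), link(g,b)
round 5: derive anc(f,f) via R1 from anc(f,i), link(i,f)
round 5: derive anc(i,g) via R1 from anc(i,e), link(e,g)
round 5: derive anc(i,i) via R1 from anc(i,e), link(e,i)
round 5: derive anc(j,j) via R1 from anc(j,f), link(f,j)
round 6: derive anc(i,b) via R1 from anc(i,g), link(g,b)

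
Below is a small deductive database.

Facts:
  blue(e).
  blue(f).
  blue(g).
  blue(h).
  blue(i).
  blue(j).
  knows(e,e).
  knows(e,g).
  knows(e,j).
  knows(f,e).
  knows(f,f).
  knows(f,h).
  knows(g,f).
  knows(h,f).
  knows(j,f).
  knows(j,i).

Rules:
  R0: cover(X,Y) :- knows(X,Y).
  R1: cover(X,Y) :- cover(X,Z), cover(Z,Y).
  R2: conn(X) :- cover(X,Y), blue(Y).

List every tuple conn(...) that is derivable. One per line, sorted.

round 1: derive cover(e,e) via R0 from knows(e,e)
round 1: derive cover(e,g) via R0 from knows(e,g)
round 1: derive cover(e,j) via R0 from knows(e,j)
round 1: derive cover(f,e) via R0 from knows(f,e)
round 1: derive cover(f,f) via R0 from knows(f,f)
round 1: derive cover(f,h) via R0 from knows(f,h)
round 1: derive cover(g,f) via R0 from knows(g,f)
round 1: derive cover(h,f) via R0 from knows(h,f)
round 1: derive cover(j,f) via R0 from knows(j,f)
round 1: derive cover(j,i) via R0 from knows(j,i)
round 2: derive cover(e,f) via R1 from cover(e,g), cover(g,f)
round 2: derive cover(e,i) via R1 from cover(e,j), cover(j,i)
round 2: derive cover(f,g) via R1 from cover(f,e), cover(e,g)
round 2: derive cover(f,j) via R1 from cover(f,e), cover(e,j)
round 2: derive cover(g,e) via R1 from cover(g,f), cover(f,e)
round 2: derive cover(g,h) via R1 from cover(g,f), cover(f,h)
round 2: derive cover(h,e) via R1 from cover(h,f), cover(f,e)
round 2: derive cover(h,h) via R1 from cover(h,f), cover(f,h)
round 2: derive cover(j,e) via R1 from cover(j,f), cover(f,e)
round 2: derive cover(j,h) via R1 from cover(j,f), cover(f,h)
round 2: derive conn(e) via R2 from cover(e,e), blue(e)
round 2: derive conn(f) via R2 from cover(f,e), blue(e)
round 2: derive conn(g) via R2 from cover(g,f), blue(f)
round 2: derive conn(h) via R2 from cover(h,f), blue(f)
round 2: derive conn(j) via R2 from cover(j,f), blue(f)
round 3: derive cover(e,h) via R1 from cover(e,f), cover(f,h)
round 3: derive cover(f,i) via R1 from cover(f,e), cover(e,i)
round 3: derive cover(g,g) via R1 from cover(g,e), cover(e,g)
round 3: derive cover(g,i) via R1 from cover(g,e), cover(e,i)
round 3: derive cover(g,j) via R1 from cover(g,e), cover(e,j)
round 3: derive cover(h,g) via R1 from cover(h,e), cover(e,g)
round 3: derive cover(h,i) via R1 from cover(h,e), cover(e,i)
round 3: derive cover(h,j) via R1 from cover(h,e), cover(e,j)
round 3: derive cover(j,g) via R1 from cover(j,e), cover(e,g)
round 3: derive cover(j,j) via R1 from cover(j,e), cover(e,j)

conn(e)
conn(f)
conn(g)
conn(h)
conn(j)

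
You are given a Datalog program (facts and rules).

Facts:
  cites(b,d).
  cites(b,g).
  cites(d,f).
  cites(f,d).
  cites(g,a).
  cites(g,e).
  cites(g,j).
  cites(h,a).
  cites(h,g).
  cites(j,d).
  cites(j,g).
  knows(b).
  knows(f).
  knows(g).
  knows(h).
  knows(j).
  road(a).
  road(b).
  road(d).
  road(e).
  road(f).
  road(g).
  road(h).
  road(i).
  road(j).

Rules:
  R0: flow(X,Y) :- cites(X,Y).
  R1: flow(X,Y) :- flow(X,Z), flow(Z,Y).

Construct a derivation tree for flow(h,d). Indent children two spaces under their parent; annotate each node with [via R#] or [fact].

round 1: derive flow(b,d) via R0 from cites(b,d)
round 1: derive flow(b,g) via R0 from cites(b,g)
round 1: derive flow(d,f) via R0 from cites(d,f)
round 1: derive flow(f,d) via R0 from cites(f,d)
round 1: derive flow(g,a) via R0 from cites(g,a)
round 1: derive flow(g,e) via R0 from cites(g,e)
round 1: derive flow(g,j) via R0 from cites(g,j)
round 1: derive flow(h,a) via R0 from cites(h,a)
round 1: derive flow(h,g) via R0 from cites(h,g)
round 1: derive flow(j,d) via R0 from cites(j,d)
round 1: derive flow(j,g) via R0 from cites(j,g)
round 2: derive flow(b,a) via R1 from flow(b,g), flow(g,a)
round 2: derive flow(b,e) via R1 from flow(b,g), flow(g,e)
round 2: derive flow(b,f) via R1 from flow(b,d), flow(d,f)
round 2: derive flow(b,j) via R1 from flow(b,g), flow(g,j)
round 2: derive flow(d,d) via R1 from flow(d,f), flow(f,d)
round 2: derive flow(f,f) via R1 from flow(f,d), flow(d,f)
round 2: derive flow(g,d) via R1 from flow(g,j), flow(j,d)
round 2: derive flow(g,g) via R1 from flow(g,j), flow(j,g)
round 2: derive flow(h,e) via R1 from flow(h,g), flow(g,e)
round 2: derive flow(h,j) via R1 from flow(h,g), flow(g,j)
round 2: derive flow(j,a) via R1 from flow(j,g), flow(g,a)
round 2: derive flow(j,e) via R1 from flow(j,g), flow(g,e)
round 2: derive flow(j,f) via R1 from flow(j,d), flow(d,f)
round 2: derive flow(j,j) via R1 from flow(j,g), flow(g,j)
round 3: derive flow(g,f) via R1 from flow(g,d), flow(d,f)
round 3: derive flow(h,d) via R1 from flow(h,g), flow(g,d)
round 3: derive flow(h,f) via R1 from flow(h,j), flow(j,f)

flow(h,d)  [via R1]
  flow(h,g)  [via R0]
    cites(h,g)  [fact]
  flow(g,d)  [via R1]
    flow(g,j)  [via R0]
      cites(g,j)  [fact]
    flow(j,d)  [via R0]
      cites(j,d)  [fact]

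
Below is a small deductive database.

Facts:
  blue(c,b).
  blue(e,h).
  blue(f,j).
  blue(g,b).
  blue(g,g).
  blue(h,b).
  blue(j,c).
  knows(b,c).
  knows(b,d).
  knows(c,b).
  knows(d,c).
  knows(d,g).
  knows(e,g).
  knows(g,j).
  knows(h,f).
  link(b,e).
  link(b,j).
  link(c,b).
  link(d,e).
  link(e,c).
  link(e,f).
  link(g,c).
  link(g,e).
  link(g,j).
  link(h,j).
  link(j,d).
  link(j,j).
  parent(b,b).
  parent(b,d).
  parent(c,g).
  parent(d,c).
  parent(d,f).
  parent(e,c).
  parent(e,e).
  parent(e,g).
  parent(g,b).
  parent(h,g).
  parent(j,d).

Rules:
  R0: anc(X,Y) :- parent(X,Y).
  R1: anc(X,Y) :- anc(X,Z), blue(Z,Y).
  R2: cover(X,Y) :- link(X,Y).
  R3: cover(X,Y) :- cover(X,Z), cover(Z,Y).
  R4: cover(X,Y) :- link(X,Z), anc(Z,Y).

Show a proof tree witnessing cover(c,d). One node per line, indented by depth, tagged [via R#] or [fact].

cover(c,d)  [via R4]
  link(c,b)  [fact]
  anc(b,d)  [via R0]
    parent(b,d)  [fact]

round 1: derive anc(b,b) via R0 from parent(b,b)
round 1: derive anc(b,d) via R0 from parent(b,d)
round 1: derive anc(c,g) via R0 from parent(c,g)
round 1: derive anc(d,c) via R0 from parent(d,c)
round 1: derive anc(d,f) via R0 from parent(d,f)
round 1: derive anc(e,c) via R0 from parent(e,c)
round 1: derive anc(e,e) via R0 from parent(e,e)
round 1: derive anc(e,g) via R0 from parent(e,g)
round 1: derive anc(g,b) via R0 from parent(g,b)
round 1: derive anc(h,g) via R0 from parent(h,g)
round 1: derive anc(j,d) via R0 from parent(j,d)
round 1: derive cover(b,e) via R2 from link(b,e)
round 1: derive cover(b,j) via R2 from link(b,j)
round 1: derive cover(c,b) via R2 from link(c,b)
round 1: derive cover(d,e) via R2 from link(d,e)
round 1: derive cover(e,c) via R2 from link(e,c)
round 1: derive cover(e,f) via R2 from link(e,f)
round 1: derive cover(g,c) via R2 from link(g,c)
round 1: derive cover(g,e) via R2 from link(g,e)
round 1: derive cover(g,j) via R2 from link(g,j)
round 1: derive cover(h,j) via R2 from link(h,j)
round 1: derive cover(j,d) via R2 from link(j,d)
round 1: derive cover(j,j) via R2 from link(j,j)
round 2: derive anc(c,b) via R1 from anc(c,g), blue(g,b)
round 2: derive anc(d,b) via R1 from anc(d,c), blue(c,b)
round 2: derive anc(d,j) via R1 from anc(d,f), blue(f,j)
round 2: derive anc(e,b) via R1 from anc(e,c), blue(c,b)
round 2: derive anc(e,h) via R1 from anc(e,e), blue(e,h)
round 2: derive anc(h,b) via R1 from anc(h,g), blue(g,b)
round 2: derive cover(b,c) via R3 from cover(b,e), cover(e,c)
round 2: derive cover(b,d) via R3 from cover(b,j), cover(j,d)
round 2: derive cover(b,f) via R3 from cover(b,e), cover(e,f)
round 2: derive cover(c,e) via R3 from cover(c,b), cover(b,e)
round 2: derive cover(c,j) via R3 from cover(c,b), cover(b,j)
round 2: derive cover(d,c) via R3 from cover(d,e), cover(e,c)
round 2: derive cover(d,f) via R3 from cover(d,e), cover(e,f)
round 2: derive cover(e,b) via R3 from cover(e,c), cover(c,b)
round 2: derive cover(g,b) via R3 from cover(g,c), cover(c,b)
round 2: derive cover(g,d) via R3 from cover(g,j), cover(j,d)
round 2: derive cover(g,f) via R3 from cover(g,e), cover(e,f)
round 2: derive cover(h,d) via R3 from cover(h,j), cover(j,d)
round 2: derive cover(j,e) via R3 from cover(j,d), cover(d,e)
round 2: derive cover(b,g) via R4 from link(b,e), anc(e,g)
round 2: derive cover(c,d) via R4 from link(c,b), anc(b,d)
round 2: derive cover(d,g) via R4 from link(d,e), anc(e,g)
round 2: derive cover(e,g) via R4 from link(e,c), anc(c,g)
round 2: derive cover(g,g) via R4 from link(g,c), anc(c,g)
round 2: derive cover(j,c) via R4 from link(j,d), anc(d,c)
round 2: derive cover(j,f) via R4 from link(j,d), anc(d,f)
round 3: derive cover(b,b) via R3 from cover(b,c), cover(c,b)
round 3: derive cover(c,c) via R3 from cover(c,b), cover(b,c)
round 3: derive cover(c,f) via R3 from cover(c,b), cover(b,f)
round 3: derive cover(c,g) via R3 from cover(c,b), cover(b,g)
round 3: derive cover(d,b) via R3 from cover(d,c), cover(c,b)
round 3: derive cover(d,d) via R3 from cover(d,c), cover(c,d)
round 3: derive cover(d,j) via R3 from cover(d,c), cover(c,j)
round 3: derive cover(e,d) via R3 from cover(e,b), cover(b,d)
round 3: derive cover(e,e) via R3 from cover(e,b), cover(b,e)
round 3: derive cover(e,j) via R3 from cover(e,b), cover(b,j)
round 3: derive cover(h,c) via R3 from cover(h,d), cover(d,c)
round 3: derive cover(h,e) via R3 from cover(h,d), cover(d,e)
round 3: derive cover(h,f) via R3 from cover(h,d), cover(d,f)
round 3: derive cover(h,g) via R3 from cover(h,d), cover(d,g)
round 3: derive cover(j,b) via R3 from cover(j,c), cover(c,b)
round 3: derive cover(j,g) via R3 from cover(j,d), cover(d,g)
round 3: derive cover(b,h) via R4 from link(b,e), anc(e,h)
round 3: derive cover(d,h) via R4 from link(d,e), anc(e,h)
round 3: derive cover(g,h) via R4 from link(g,e), anc(e,h)
round 4: derive cover(c,h) via R3 from cover(c,b), cover(b,h)
round 4: derive cover(e,h) via R3 from cover(e,b), cover(b,h)
round 4: derive cover(h,b) via R3 from cover(h,c), cover(c,b)
round 4: derive cover(h,h) via R3 from cover(h,d), cover(d,h)
round 4: derive cover(j,h) via R3 from cover(j,b), cover(b,h)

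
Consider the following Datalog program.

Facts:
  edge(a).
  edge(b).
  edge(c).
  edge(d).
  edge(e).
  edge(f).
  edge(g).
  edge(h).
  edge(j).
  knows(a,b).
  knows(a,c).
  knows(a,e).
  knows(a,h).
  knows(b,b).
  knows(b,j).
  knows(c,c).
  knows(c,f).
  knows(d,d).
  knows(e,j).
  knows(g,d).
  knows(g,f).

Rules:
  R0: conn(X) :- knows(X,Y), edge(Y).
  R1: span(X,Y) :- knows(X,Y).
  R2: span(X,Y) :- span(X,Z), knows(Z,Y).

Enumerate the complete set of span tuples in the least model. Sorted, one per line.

round 1: derive span(a,b) via R1 from knows(a,b)
round 1: derive span(a,c) via R1 from knows(a,c)
round 1: derive span(a,e) via R1 from knows(a,e)
round 1: derive span(a,h) via R1 from knows(a,h)
round 1: derive span(b,b) via R1 from knows(b,b)
round 1: derive span(b,j) via R1 from knows(b,j)
round 1: derive span(c,c) via R1 from knows(c,c)
round 1: derive span(c,f) via R1 from knows(c,f)
round 1: derive span(d,d) via R1 from knows(d,d)
round 1: derive span(e,j) via R1 from knows(e,j)
round 1: derive span(g,d) via R1 from knows(g,d)
round 1: derive span(g,f) via R1 from knows(g,f)
round 2: derive span(a,f) via R2 from span(a,c), knows(c,f)
round 2: derive span(a,j) via R2 from span(a,b), knows(b,j)

span(a,b)
span(a,c)
span(a,e)
span(a,f)
span(a,h)
span(a,j)
span(b,b)
span(b,j)
span(c,c)
span(c,f)
span(d,d)
span(e,j)
span(g,d)
span(g,f)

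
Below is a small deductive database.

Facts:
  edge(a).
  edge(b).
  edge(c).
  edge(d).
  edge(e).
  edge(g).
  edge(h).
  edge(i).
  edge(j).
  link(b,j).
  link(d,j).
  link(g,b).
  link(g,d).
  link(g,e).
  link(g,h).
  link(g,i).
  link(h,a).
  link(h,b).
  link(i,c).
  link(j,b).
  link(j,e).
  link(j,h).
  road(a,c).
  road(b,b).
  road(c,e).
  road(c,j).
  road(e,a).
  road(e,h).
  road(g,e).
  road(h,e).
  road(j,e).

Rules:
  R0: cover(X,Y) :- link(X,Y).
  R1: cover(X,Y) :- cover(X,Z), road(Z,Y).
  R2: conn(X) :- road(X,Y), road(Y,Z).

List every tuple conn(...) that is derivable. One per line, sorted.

round 1: derive conn(a) via R2 from road(a,c), road(c,e)
round 1: derive conn(b) via R2 from road(b,b), road(b,b)
round 1: derive conn(c) via R2 from road(c,e), road(e,a)
round 1: derive conn(e) via R2 from road(e,a), road(a,c)
round 1: derive conn(g) via R2 from road(g,e), road(e,a)
round 1: derive conn(h) via R2 from road(h,e), road(e,a)
round 1: derive conn(j) via R2 from road(j,e), road(e,a)

conn(a)
conn(b)
conn(c)
conn(e)
conn(g)
conn(h)
conn(j)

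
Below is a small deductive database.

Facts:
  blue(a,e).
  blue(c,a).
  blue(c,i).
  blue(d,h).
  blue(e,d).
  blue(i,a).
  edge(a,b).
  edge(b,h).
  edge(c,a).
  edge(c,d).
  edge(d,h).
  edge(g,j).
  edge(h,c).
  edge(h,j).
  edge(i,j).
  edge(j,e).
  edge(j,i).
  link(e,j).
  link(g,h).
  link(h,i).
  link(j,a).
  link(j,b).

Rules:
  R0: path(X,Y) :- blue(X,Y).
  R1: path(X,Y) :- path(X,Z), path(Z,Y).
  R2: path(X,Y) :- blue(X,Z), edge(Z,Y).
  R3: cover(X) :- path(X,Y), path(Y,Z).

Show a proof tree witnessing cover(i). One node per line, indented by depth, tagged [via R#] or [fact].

cover(i)  [via R3]
  path(i,a)  [via R0]
    blue(i,a)  [fact]
  path(a,e)  [via R0]
    blue(a,e)  [fact]

round 1: derive path(a,e) via R0 from blue(a,e)
round 1: derive path(c,a) via R0 from blue(c,a)
round 1: derive path(c,i) via R0 from blue(c,i)
round 1: derive path(d,h) via R0 from blue(d,h)
round 1: derive path(e,d) via R0 from blue(e,d)
round 1: derive path(i,a) via R0 from blue(i,a)
round 1: derive path(c,b) via R2 from blue(c,a), edge(a,b)
round 1: derive path(c,j) via R2 from blue(c,i), edge(i,j)
round 1: derive path(d,c) via R2 from blue(d,h), edge(h,c)
round 1: derive path(d,j) via R2 from blue(d,h), edge(h,j)
round 1: derive path(e,h) via R2 from blue(e,d), edge(d,h)
round 1: derive path(i,b) via R2 from blue(i,a), edge(a,b)
round 2: derive path(a,d) via R1 from path(a,e), path(e,d)
round 2: derive path(a,h) via R1 from path(a,e), path(e,h)
round 2: derive path(c,e) via R1 from path(c,a), path(a,e)
round 2: derive path(d,a) via R1 from path(d,c), path(c,a)
round 2: derive path(d,b) via R1 from path(d,c), path(c,b)
round 2: derive path(d,i) via R1 from path(d,c), path(c,i)
round 2: derive path(e,c) via R1 from path(e,d), path(d,c)
round 2: derive path(e,j) via R1 from path(e,d), path(d,j)
round 2: derive path(i,e) via R1 from path(i,a), path(a,e)
round 2: derive cover(a) via R3 from path(a,e), path(e,d)
round 2: derive cover(c) via R3 from path(c,a), path(a,e)
round 2: derive cover(d) via R3 from path(d,c), path(c,a)
round 2: derive cover(e) via R3 from path(e,d), path(d,c)
round 2: derive cover(i) via R3 from path(i,a), path(a,e)
round 3: derive path(a,a) via R1 from path(a,d), path(d,a)
round 3: derive path(a,b) via R1 from path(a,d), path(d,b)
round 3: derive path(a,c) via R1 from path(a,d), path(d,c)
round 3: derive path(a,i) via R1 from path(a,d), path(d,i)
round 3: derive path(a,j) via R1 from path(a,d), path(d,j)
round 3: derive path(c,c) via R1 from path(c,e), path(e,c)
round 3: derive path(c,d) via R1 from path(c,a), path(a,d)
round 3: derive path(c,h) via R1 from path(c,a), path(a,h)
round 3: derive path(d,d) via R1 from path(d,a), path(a,d)
round 3: derive path(d,e) via R1 from path(d,a), path(a,e)
round 3: derive path(e,a) via R1 from path(e,c), path(c,a)
round 3: derive path(e,b) via R1 from path(e,c), path(c,b)
round 3: derive path(e,e) via R1 from path(e,c), path(c,e)
round 3: derive path(e,i) via R1 from path(e,c), path(c,i)
round 3: derive path(i,c) via R1 from path(i,e), path(e,c)
round 3: derive path(i,d) via R1 from path(i,a), path(a,d)
round 3: derive path(i,h) via R1 from path(i,a), path(a,h)
round 3: derive path(i,j) via R1 from path(i,e), path(e,j)
round 4: derive path(i,i) via R1 from path(i,a), path(a,i)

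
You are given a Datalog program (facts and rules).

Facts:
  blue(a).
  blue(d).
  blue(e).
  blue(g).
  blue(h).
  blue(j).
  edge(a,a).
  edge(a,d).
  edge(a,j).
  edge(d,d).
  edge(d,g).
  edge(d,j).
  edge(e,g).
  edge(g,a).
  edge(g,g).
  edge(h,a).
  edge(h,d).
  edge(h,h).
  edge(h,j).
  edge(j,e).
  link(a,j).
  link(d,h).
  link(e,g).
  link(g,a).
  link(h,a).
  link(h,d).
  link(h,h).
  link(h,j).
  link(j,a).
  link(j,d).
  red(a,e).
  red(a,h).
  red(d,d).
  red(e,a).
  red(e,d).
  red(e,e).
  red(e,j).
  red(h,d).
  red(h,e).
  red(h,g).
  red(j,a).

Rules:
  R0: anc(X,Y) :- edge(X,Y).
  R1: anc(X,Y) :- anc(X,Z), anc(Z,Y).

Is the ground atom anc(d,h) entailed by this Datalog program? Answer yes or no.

no

round 1: derive anc(a,a) via R0 from edge(a,a)
round 1: derive anc(a,d) via R0 from edge(a,d)
round 1: derive anc(a,j) via R0 from edge(a,j)
round 1: derive anc(d,d) via R0 from edge(d,d)
round 1: derive anc(d,g) via R0 from edge(d,g)
round 1: derive anc(d,j) via R0 from edge(d,j)
round 1: derive anc(e,g) via R0 from edge(e,g)
round 1: derive anc(g,a) via R0 from edge(g,a)
round 1: derive anc(g,g) via R0 from edge(g,g)
round 1: derive anc(h,a) via R0 from edge(h,a)
round 1: derive anc(h,d) via R0 from edge(h,d)
round 1: derive anc(h,h) via R0 from edge(h,h)
round 1: derive anc(h,j) via R0 from edge(h,j)
round 1: derive anc(j,e) via R0 from edge(j,e)
round 2: derive anc(a,e) via R1 from anc(a,j), anc(j,e)
round 2: derive anc(a,g) via R1 from anc(a,d), anc(d,g)
round 2: derive anc(d,a) via R1 from anc(d,g), anc(g,a)
round 2: derive anc(d,e) via R1 from anc(d,j), anc(j,e)
round 2: derive anc(e,a) via R1 from anc(e,g), anc(g,a)
round 2: derive anc(g,d) via R1 from anc(g,a), anc(a,d)
round 2: derive anc(g,j) via R1 from anc(g,a), anc(a,j)
round 2: derive anc(h,e) via R1 from anc(h,j), anc(j,e)
round 2: derive anc(h,g) via R1 from anc(h,d), anc(d,g)
round 2: derive anc(j,g) via R1 from anc(j,e), anc(e,g)
round 3: derive anc(e,d) via R1 from anc(e,a), anc(a,d)
round 3: derive anc(e,e) via R1 from anc(e,a), anc(a,e)
round 3: derive anc(e,j) via R1 from anc(e,a), anc(a,j)
round 3: derive anc(g,e) via R1 from anc(g,a), anc(a,e)
round 3: derive anc(j,a) via R1 from anc(j,e), anc(e,a)
round 3: derive anc(j,d) via R1 from anc(j,g), anc(g,d)
round 3: derive anc(j,j) via R1 from anc(j,g), anc(g,j)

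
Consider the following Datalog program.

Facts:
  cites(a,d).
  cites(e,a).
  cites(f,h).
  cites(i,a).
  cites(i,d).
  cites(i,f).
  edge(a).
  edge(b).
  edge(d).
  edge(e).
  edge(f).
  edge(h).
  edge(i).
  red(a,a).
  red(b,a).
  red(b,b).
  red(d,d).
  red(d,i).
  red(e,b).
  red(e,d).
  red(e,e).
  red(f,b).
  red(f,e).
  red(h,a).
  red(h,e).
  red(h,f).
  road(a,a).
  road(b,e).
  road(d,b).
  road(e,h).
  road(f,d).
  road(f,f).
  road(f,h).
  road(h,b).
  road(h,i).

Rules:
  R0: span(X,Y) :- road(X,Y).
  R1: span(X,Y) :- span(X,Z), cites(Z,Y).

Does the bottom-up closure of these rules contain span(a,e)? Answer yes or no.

no

round 1: derive span(a,a) via R0 from road(a,a)
round 1: derive span(b,e) via R0 from road(b,e)
round 1: derive span(d,b) via R0 from road(d,b)
round 1: derive span(e,h) via R0 from road(e,h)
round 1: derive span(f,d) via R0 from road(f,d)
round 1: derive span(f,f) via R0 from road(f,f)
round 1: derive span(f,h) via R0 from road(f,h)
round 1: derive span(h,b) via R0 from road(h,b)
round 1: derive span(h,i) via R0 from road(h,i)
round 2: derive span(a,d) via R1 from span(a,a), cites(a,d)
round 2: derive span(b,a) via R1 from span(b,e), cites(e,a)
round 2: derive span(h,a) via R1 from span(h,i), cites(i,a)
round 2: derive span(h,d) via R1 from span(h,i), cites(i,d)
round 2: derive span(h,f) via R1 from span(h,i), cites(i,f)
round 3: derive span(b,d) via R1 from span(b,a), cites(a,d)
round 3: derive span(h,h) via R1 from span(h,f), cites(f,h)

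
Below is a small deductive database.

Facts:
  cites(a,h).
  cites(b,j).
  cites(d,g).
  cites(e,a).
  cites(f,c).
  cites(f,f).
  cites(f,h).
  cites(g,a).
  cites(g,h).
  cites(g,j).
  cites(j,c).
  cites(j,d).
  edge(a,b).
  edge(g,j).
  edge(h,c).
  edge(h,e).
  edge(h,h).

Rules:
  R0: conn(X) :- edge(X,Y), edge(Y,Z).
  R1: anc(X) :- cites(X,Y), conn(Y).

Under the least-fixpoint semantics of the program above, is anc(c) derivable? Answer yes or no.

round 1: derive conn(h) via R0 from edge(h,h), edge(h,c)
round 2: derive anc(a) via R1 from cites(a,h), conn(h)
round 2: derive anc(f) via R1 from cites(f,h), conn(h)
round 2: derive anc(g) via R1 from cites(g,h), conn(h)

no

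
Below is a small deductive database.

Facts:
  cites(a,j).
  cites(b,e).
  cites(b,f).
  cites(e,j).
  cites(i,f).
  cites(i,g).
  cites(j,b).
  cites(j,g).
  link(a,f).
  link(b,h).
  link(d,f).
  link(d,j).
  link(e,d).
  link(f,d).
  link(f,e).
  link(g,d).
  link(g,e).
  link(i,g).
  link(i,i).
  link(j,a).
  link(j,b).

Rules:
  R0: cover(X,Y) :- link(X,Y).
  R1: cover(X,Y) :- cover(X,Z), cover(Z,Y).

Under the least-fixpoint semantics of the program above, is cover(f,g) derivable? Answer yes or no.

round 1: derive cover(a,f) via R0 from link(a,f)
round 1: derive cover(b,h) via R0 from link(b,h)
round 1: derive cover(d,f) via R0 from link(d,f)
round 1: derive cover(d,j) via R0 from link(d,j)
round 1: derive cover(e,d) via R0 from link(e,d)
round 1: derive cover(f,d) via R0 from link(f,d)
round 1: derive cover(f,e) via R0 from link(f,e)
round 1: derive cover(g,d) via R0 from link(g,d)
round 1: derive cover(g,e) via R0 from link(g,e)
round 1: derive cover(i,g) via R0 from link(i,g)
round 1: derive cover(i,i) via R0 from link(i,i)
round 1: derive cover(j,a) via R0 from link(j,a)
round 1: derive cover(j,b) via R0 from link(j,b)
round 2: derive cover(a,d) via R1 from cover(a,f), cover(f,d)
round 2: derive cover(a,e) via R1 from cover(a,f), cover(f,e)
round 2: derive cover(d,a) via R1 from cover(d,j), cover(j,a)
round 2: derive cover(d,b) via R1 from cover(d,j), cover(j,b)
round 2: derive cover(d,d) via R1 from cover(d,f), cover(f,d)
round 2: derive cover(d,e) via R1 from cover(d,f), cover(f,e)
round 2: derive cover(e,f) via R1 from cover(e,d), cover(d,f)
round 2: derive cover(e,j) via R1 from cover(e,d), cover(d,j)
round 2: derive cover(f,f) via R1 from cover(f,d), cover(d,f)
round 2: derive cover(f,j) via R1 from cover(f,d), cover(d,j)
round 2: derive cover(g,f) via R1 from cover(g,d), cover(d,f)
round 2: derive cover(g,j) via R1 from cover(g,d), cover(d,j)
round 2: derive cover(i,d) via R1 from cover(i,g), cover(g,d)
round 2: derive cover(i,e) via R1 from cover(i,g), cover(g,e)
round 2: derive cover(j,f) via R1 from cover(j,a), cover(a,f)
round 2: derive cover(j,h) via R1 from cover(j,b), cover(b,h)
round 3: derive cover(a,a) via R1 from cover(a,d), cover(d,a)
round 3: derive cover(a,b) via R1 from cover(a,d), cover(d,b)
round 3: derive cover(a,j) via R1 from cover(a,d), cover(d,j)
round 3: derive cover(d,h) via R1 from cover(d,b), cover(b,h)
round 3: derive cover(e,a) via R1 from cover(e,d), cover(d,a)
round 3: derive cover(e,b) via R1 from cover(e,d), cover(d,b)
round 3: derive cover(e,e) via R1 from cover(e,d), cover(d,e)
round 3: derive cover(e,h) via R1 from cover(e,j), cover(j,h)
round 3: derive cover(f,a) via R1 from cover(f,d), cover(d,a)
round 3: derive cover(f,b) via R1 from cover(f,d), cover(d,b)
round 3: derive cover(f,h) via R1 from cover(f,j), cover(j,h)
round 3: derive cover(g,a) via R1 from cover(g,d), cover(d,a)
round 3: derive cover(g,b) via R1 from cover(g,d), cover(d,b)
round 3: derive cover(g,h) via R1 from cover(g,j), cover(j,h)
round 3: derive cover(i,a) via R1 from cover(i,d), cover(d,a)
round 3: derive cover(i,b) via R1 from cover(i,d), cover(d,b)
round 3: derive cover(i,f) via R1 from cover(i,d), cover(d,f)
round 3: derive cover(i,j) via R1 from cover(i,d), cover(d,j)
round 3: derive cover(j,d) via R1 from cover(j,a), cover(a,d)
round 3: derive cover(j,e) via R1 from cover(j,a), cover(a,e)
round 3: derive cover(j,j) via R1 from cover(j,f), cover(f,j)
round 4: derive cover(a,h) via R1 from cover(a,b), cover(b,h)
round 4: derive cover(i,h) via R1 from cover(i,b), cover(b,h)

no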